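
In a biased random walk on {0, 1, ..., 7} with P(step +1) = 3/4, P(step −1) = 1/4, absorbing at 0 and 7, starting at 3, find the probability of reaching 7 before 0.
P(hit 7 before 0) = (1 − (1/3)^3) / (1 − (1/3)^7) = 1053/1093

Let u_k denote P(reach 7 before 0 | start at k). Boundary: u_0 = 0, u_7 = 1. Recurrence: u_k = 3/4·u_{k+1} + 1/4·u_{k-1} for 1 ≤ k ≤ 6. Try u_k = A + B·r^k with r = q/p = (1/4)/(3/4) = 1/3. Substitution satisfies the recurrence; boundary conditions give:
  u_k = (1 − r^k) / (1 − r^N) = (1 − (1/3)^3) / (1 − (1/3)^7) = 1053/1093.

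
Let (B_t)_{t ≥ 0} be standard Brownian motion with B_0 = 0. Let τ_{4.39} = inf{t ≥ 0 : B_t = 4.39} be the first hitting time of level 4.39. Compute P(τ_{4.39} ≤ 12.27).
P(τ_{4.39} ≤ 12.27) = 2(1 − Φ(4.39/√12.27)) = 2(1 − Φ(1.2533)) ≈ 0.2101

By the reflection principle for standard BM, P(τ_b ≤ t) = 2 · P(B_t ≥ b). Since B_t ~ N(0, t), P(B_t ≥ 4.39) = 1 − Φ(4.39/√t) = 1 − Φ(4.39/√12.27) = 1 − Φ(1.2533) ≈ 0.10505. Doubling: P(τ_{4.39} ≤ 12.27) ≈ 2 · 0.10505 = 0.21010 ≈ 0.2101.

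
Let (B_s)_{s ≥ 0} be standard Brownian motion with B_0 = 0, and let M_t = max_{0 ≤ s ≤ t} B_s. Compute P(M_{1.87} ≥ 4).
P(M_{1.87} ≥ 4) = 2·P(B_{1.87} ≥ 4) = 2(1 − Φ(4/√1.87)) ≈ 0.0034

By the reflection principle for Brownian motion, P(M_t ≥ a) = 2 · P(B_t ≥ a) for a ≥ 0. Since B_t ~ N(0, t), P(B_t ≥ 4) = 1 − Φ(4/√t) = 1 − Φ(4/√1.87) = 1 − Φ(2.9251). So
  P(M_{1.87} ≥ 4) = 2(1 − Φ(2.9251)) ≈ 0.0034.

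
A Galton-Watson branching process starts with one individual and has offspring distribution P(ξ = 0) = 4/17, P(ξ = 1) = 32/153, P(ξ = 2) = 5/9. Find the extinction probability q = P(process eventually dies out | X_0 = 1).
q = 36/85

The pgf is f(s) = 4/17 + 32/153·s + 5/9·s². The extinction probability q is the smallest fixed point of f in [0, 1]. Setting s = f(s):
  5/9·s² + (32/153 − 1)·s + 4/17 = 0
  5/9·s² − (4/17 + 5/9)·s + 4/17 = 0
which factors as (s − 1)·(5/9·s − 4/17) = 0, giving roots s = 1 and s = (4/17)/(5/9) = 36/85.
Mean offspring μ = 32/153 + 2·5/9 = 202/153 > 1 (supercritical), so q < 1. The extinction probability is the smaller root: q = (4/17)/(5/9) = 36/85.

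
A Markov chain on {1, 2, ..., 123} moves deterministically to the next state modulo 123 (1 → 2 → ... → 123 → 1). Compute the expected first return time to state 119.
E[T_119 | X_0 = 119] = 123

The chain cycles deterministically, so starting at state 119 it returns in exactly 123 steps. Equivalently, the stationary distribution is uniform π_j = 1/123 for every state j, so by Kac's formula E[T_119] = 1/π_119 = 123.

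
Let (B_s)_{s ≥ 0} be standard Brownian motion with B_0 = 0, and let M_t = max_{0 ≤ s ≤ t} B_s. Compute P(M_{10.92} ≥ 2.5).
P(M_{10.92} ≥ 2.5) = 2·P(B_{10.92} ≥ 2.5) = 2(1 − Φ(2.5/√10.92)) ≈ 0.4493

By the reflection principle for Brownian motion, P(M_t ≥ a) = 2 · P(B_t ≥ a) for a ≥ 0. Since B_t ~ N(0, t), P(B_t ≥ 2.5) = 1 − Φ(2.5/√t) = 1 − Φ(2.5/√10.92) = 1 − Φ(0.7565). So
  P(M_{10.92} ≥ 2.5) = 2(1 − Φ(0.7565)) ≈ 0.4493.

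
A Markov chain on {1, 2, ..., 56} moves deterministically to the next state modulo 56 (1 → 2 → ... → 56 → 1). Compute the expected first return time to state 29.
E[T_29 | X_0 = 29] = 56

The chain cycles deterministically, so starting at state 29 it returns in exactly 56 steps. Equivalently, the stationary distribution is uniform π_j = 1/56 for every state j, so by Kac's formula E[T_29] = 1/π_29 = 56.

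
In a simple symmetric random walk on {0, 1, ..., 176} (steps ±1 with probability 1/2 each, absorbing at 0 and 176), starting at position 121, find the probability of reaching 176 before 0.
P(hit 176 before 0) = 121/176 = 11/16

Let u_k = P(hit 176 before 0 | start at k). Then u_0 = 0, u_176 = 1, and u_k = u_{k-1}/2 + u_{k+1}/2 for 1 ≤ k ≤ 175. This harmonic recurrence is solved by u_k = k/176, giving u_121 = 121/176 = 11/16.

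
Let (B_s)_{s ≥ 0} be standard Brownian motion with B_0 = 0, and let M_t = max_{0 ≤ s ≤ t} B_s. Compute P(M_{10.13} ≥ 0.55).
P(M_{10.13} ≥ 0.55) = 2·P(B_{10.13} ≥ 0.55) = 2(1 − Φ(0.55/√10.13)) ≈ 0.8628

By the reflection principle for Brownian motion, P(M_t ≥ a) = 2 · P(B_t ≥ a) for a ≥ 0. Since B_t ~ N(0, t), P(B_t ≥ 0.55) = 1 − Φ(0.55/√t) = 1 − Φ(0.55/√10.13) = 1 − Φ(0.1728). So
  P(M_{10.13} ≥ 0.55) = 2(1 − Φ(0.1728)) ≈ 0.8628.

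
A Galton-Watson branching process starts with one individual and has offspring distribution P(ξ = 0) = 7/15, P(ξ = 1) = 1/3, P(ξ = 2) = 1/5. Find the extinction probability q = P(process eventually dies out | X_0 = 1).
q = 1

Mean offspring μ = 0·7/15 + 1·1/3 + 2·1/5 = 11/15 ≤ 1. For μ ≤ 1 with offspring not concentrated at 1, the Galton-Watson process goes extinct almost surely, so q = 1.
(Algebraic check: The pgf is f(s) = 7/15 + 1/3·s + 1/5·s². The extinction probability q is the smallest fixed point of f in [0, 1]. Setting s = f(s):
  1/5·s² + (1/3 − 1)·s + 7/15 = 0
  1/5·s² − (7/15 + 1/5)·s + 7/15 = 0
which factors as (s − 1)·(1/5·s − 7/15) = 0, giving roots s = 1 and s = (7/15)/(1/5) = 7/3. Since 7/3 ≥ 1, the smallest root in [0, 1] is s = 1.)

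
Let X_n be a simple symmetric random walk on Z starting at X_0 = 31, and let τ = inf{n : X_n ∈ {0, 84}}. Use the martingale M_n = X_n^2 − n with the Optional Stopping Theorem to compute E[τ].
E[τ] = 1643

M_n = X_n^2 − n is a martingale (since E[X_{n+1}^2 | F_n] = X_n^2 + 1). By OST (τ has finite mean in a bounded region), E[M_τ] = E[M_0] = X_0^2 − 0 = 31^2 = 961. Also E[M_τ] = E[X_τ^2] − E[τ]. The walk exits at 0 or 84, with P(hit 84 first) = 31/84, so E[X_τ^2] = 84^2 · 31/84 + 0 = 2604. Thus E[τ] = E[X_τ^2] − E[M_τ] = 2604 − 961 = 1643 = 31(84 − 31) = 1643.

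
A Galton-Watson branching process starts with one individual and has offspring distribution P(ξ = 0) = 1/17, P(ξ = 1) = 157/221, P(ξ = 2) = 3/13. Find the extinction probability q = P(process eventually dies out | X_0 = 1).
q = 13/51

The pgf is f(s) = 1/17 + 157/221·s + 3/13·s². The extinction probability q is the smallest fixed point of f in [0, 1]. Setting s = f(s):
  3/13·s² + (157/221 − 1)·s + 1/17 = 0
  3/13·s² − (1/17 + 3/13)·s + 1/17 = 0
which factors as (s − 1)·(3/13·s − 1/17) = 0, giving roots s = 1 and s = (1/17)/(3/13) = 13/51.
Mean offspring μ = 157/221 + 2·3/13 = 259/221 > 1 (supercritical), so q < 1. The extinction probability is the smaller root: q = (1/17)/(3/13) = 13/51.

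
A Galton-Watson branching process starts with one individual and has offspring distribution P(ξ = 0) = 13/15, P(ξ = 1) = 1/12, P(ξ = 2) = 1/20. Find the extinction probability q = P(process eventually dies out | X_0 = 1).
q = 1

Mean offspring μ = 0·13/15 + 1·1/12 + 2·1/20 = 11/60 ≤ 1. For μ ≤ 1 with offspring not concentrated at 1, the Galton-Watson process goes extinct almost surely, so q = 1.
(Algebraic check: The pgf is f(s) = 13/15 + 1/12·s + 1/20·s². The extinction probability q is the smallest fixed point of f in [0, 1]. Setting s = f(s):
  1/20·s² + (1/12 − 1)·s + 13/15 = 0
  1/20·s² − (13/15 + 1/20)·s + 13/15 = 0
which factors as (s − 1)·(1/20·s − 13/15) = 0, giving roots s = 1 and s = (13/15)/(1/20) = 52/3. Since 52/3 ≥ 1, the smallest root in [0, 1] is s = 1.)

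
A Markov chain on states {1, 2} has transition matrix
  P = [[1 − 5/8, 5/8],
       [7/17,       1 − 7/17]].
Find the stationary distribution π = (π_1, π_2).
π_1 = 56/141, π_2 = 85/141

Solve πP = π with π_1 + π_2 = 1. From πP = π: π_1 · (1 − 5/8) + π_2 · 7/17 = π_1 ⇒ π_2 · 7/17 = π_1 · 5/8 ⇒ π_2/π_1 = (5/8)/(7/17) = 85/56. Together with π_1 + π_2 = 1:
  π_1 = (7/17)/(5/8 + 7/17) = (7/17)/(141/136) = 56/141,
  π_2 = (5/8)/(5/8 + 7/17) = (5/8)/(141/136) = 85/141.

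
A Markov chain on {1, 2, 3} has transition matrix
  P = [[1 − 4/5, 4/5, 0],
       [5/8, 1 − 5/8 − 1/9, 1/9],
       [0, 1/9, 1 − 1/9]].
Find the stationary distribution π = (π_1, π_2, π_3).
π = (25/89, 32/89, 32/89)

This is a birth-death chain on three states, which satisfies detailed balance: π_1 · P_{12} = π_2 · P_{21} and π_2 · P_{23} = π_3 · P_{32}.
From π_1 · 4/5 = π_2 · 5/8: π_2/π_1 = (4/5)/(5/8) = 32/25.
From π_2 · 1/9 = π_3 · 1/9: π_3/π_2 = (1/9)/(1/9) = 1.
Take π_1 proportional to 1; then unnormalized π = (1, 32/25, 32/25). Normalize by dividing by the sum 89/25:
  π = (25/89, 32/89, 32/89).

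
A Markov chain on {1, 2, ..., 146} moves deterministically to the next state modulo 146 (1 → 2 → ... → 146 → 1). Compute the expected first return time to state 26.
E[T_26 | X_0 = 26] = 146

The chain cycles deterministically, so starting at state 26 it returns in exactly 146 steps. Equivalently, the stationary distribution is uniform π_j = 1/146 for every state j, so by Kac's formula E[T_26] = 1/π_26 = 146.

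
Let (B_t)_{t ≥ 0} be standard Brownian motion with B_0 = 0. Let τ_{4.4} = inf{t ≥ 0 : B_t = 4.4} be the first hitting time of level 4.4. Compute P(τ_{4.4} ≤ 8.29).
P(τ_{4.4} ≤ 8.29) = 2(1 − Φ(4.4/√8.29)) = 2(1 − Φ(1.5282)) ≈ 0.1265

By the reflection principle for standard BM, P(τ_b ≤ t) = 2 · P(B_t ≥ b). Since B_t ~ N(0, t), P(B_t ≥ 4.4) = 1 − Φ(4.4/√t) = 1 − Φ(4.4/√8.29) = 1 − Φ(1.5282) ≈ 0.06323. Doubling: P(τ_{4.4} ≤ 8.29) ≈ 2 · 0.06323 = 0.12646 ≈ 0.1265.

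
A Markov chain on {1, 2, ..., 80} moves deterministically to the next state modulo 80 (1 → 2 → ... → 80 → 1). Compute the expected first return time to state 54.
E[T_54 | X_0 = 54] = 80

The chain cycles deterministically, so starting at state 54 it returns in exactly 80 steps. Equivalently, the stationary distribution is uniform π_j = 1/80 for every state j, so by Kac's formula E[T_54] = 1/π_54 = 80.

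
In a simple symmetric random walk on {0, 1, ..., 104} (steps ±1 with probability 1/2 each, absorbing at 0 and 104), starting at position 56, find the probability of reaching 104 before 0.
P(hit 104 before 0) = 56/104 = 7/13

Let u_k = P(hit 104 before 0 | start at k). Then u_0 = 0, u_104 = 1, and u_k = u_{k-1}/2 + u_{k+1}/2 for 1 ≤ k ≤ 103. This harmonic recurrence is solved by u_k = k/104, giving u_56 = 56/104 = 7/13.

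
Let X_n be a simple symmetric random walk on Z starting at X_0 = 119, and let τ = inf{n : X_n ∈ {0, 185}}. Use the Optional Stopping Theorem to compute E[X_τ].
E[X_τ] = 119

X_n is a martingale and τ is a bounded-mean stopping time (indeed τ is finite a.s. with bounded expectation since the walk is in a bounded region). By the OST, E[X_τ] = E[X_0] = 119. Equivalently: E[X_τ] = 185 · P(hit 185 first) + 0 · P(hit 0 first) = 185 · (119/185) = 119.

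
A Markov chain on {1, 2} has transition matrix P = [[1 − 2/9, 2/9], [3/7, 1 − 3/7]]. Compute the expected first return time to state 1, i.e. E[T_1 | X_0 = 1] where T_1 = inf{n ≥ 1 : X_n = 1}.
E[T_1 | X_0 = 1] = 1/π_1 = 41/27

For an irreducible recurrent Markov chain with stationary distribution π, E[T_i | X_0 = i] = 1/π_i (Kac's formula). Here π_1 = (3/7)/(2/9 + 3/7) = (3/7)/(41/63) = 27/41, so E[T_1 | X_0 = 1] = 1/π_1 = (2/9 + 3/7)/(3/7) = (41/63)/(3/7) = 41/27.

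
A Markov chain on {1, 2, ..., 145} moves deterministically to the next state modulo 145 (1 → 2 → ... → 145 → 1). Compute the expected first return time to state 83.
E[T_83 | X_0 = 83] = 145

The chain cycles deterministically, so starting at state 83 it returns in exactly 145 steps. Equivalently, the stationary distribution is uniform π_j = 1/145 for every state j, so by Kac's formula E[T_83] = 1/π_83 = 145.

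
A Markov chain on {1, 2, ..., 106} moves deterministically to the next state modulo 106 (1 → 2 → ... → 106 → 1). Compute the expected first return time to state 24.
E[T_24 | X_0 = 24] = 106

The chain cycles deterministically, so starting at state 24 it returns in exactly 106 steps. Equivalently, the stationary distribution is uniform π_j = 1/106 for every state j, so by Kac's formula E[T_24] = 1/π_24 = 106.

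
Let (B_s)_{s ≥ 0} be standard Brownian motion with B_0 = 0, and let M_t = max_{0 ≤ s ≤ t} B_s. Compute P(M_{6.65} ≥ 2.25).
P(M_{6.65} ≥ 2.25) = 2·P(B_{6.65} ≥ 2.25) = 2(1 − Φ(2.25/√6.65)) ≈ 0.3829

By the reflection principle for Brownian motion, P(M_t ≥ a) = 2 · P(B_t ≥ a) for a ≥ 0. Since B_t ~ N(0, t), P(B_t ≥ 2.25) = 1 − Φ(2.25/√t) = 1 − Φ(2.25/√6.65) = 1 − Φ(0.8725). So
  P(M_{6.65} ≥ 2.25) = 2(1 − Φ(0.8725)) ≈ 0.3829.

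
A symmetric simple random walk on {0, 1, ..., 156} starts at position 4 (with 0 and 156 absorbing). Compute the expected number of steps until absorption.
E[τ | X_0 = 4] = 608

Let v_k = E[τ | X_0 = k]. Boundary: v_0 = v_156 = 0. Recurrence: v_k = 1 + (v_{k-1} + v_{k+1})/2 for 1 ≤ k ≤ 155. The particular solution to v_k − (v_{k-1} + v_{k+1})/2 = 1 is v_k = −k^2. Adding homogeneous solution A + B k and matching boundaries gives v_k = k (156 − k). Substituting k = 4: v_4 = 4 · 152 = 608.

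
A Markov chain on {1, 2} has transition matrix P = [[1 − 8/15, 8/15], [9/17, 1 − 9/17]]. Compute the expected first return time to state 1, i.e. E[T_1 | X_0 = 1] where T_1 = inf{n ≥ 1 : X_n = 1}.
E[T_1 | X_0 = 1] = 1/π_1 = 271/135

For an irreducible recurrent Markov chain with stationary distribution π, E[T_i | X_0 = i] = 1/π_i (Kac's formula). Here π_1 = (9/17)/(8/15 + 9/17) = (9/17)/(271/255) = 135/271, so E[T_1 | X_0 = 1] = 1/π_1 = (8/15 + 9/17)/(9/17) = (271/255)/(9/17) = 271/135.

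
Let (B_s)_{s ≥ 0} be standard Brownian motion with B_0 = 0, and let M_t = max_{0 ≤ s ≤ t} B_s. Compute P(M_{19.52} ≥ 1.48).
P(M_{19.52} ≥ 1.48) = 2·P(B_{19.52} ≥ 1.48) = 2(1 − Φ(1.48/√19.52)) ≈ 0.7376

By the reflection principle for Brownian motion, P(M_t ≥ a) = 2 · P(B_t ≥ a) for a ≥ 0. Since B_t ~ N(0, t), P(B_t ≥ 1.48) = 1 − Φ(1.48/√t) = 1 − Φ(1.48/√19.52) = 1 − Φ(0.3350). So
  P(M_{19.52} ≥ 1.48) = 2(1 − Φ(0.3350)) ≈ 0.7376.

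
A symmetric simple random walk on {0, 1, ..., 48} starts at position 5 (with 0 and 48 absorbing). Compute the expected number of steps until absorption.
E[τ | X_0 = 5] = 215

Let v_k = E[τ | X_0 = k]. Boundary: v_0 = v_48 = 0. Recurrence: v_k = 1 + (v_{k-1} + v_{k+1})/2 for 1 ≤ k ≤ 47. The particular solution to v_k − (v_{k-1} + v_{k+1})/2 = 1 is v_k = −k^2. Adding homogeneous solution A + B k and matching boundaries gives v_k = k (48 − k). Substituting k = 5: v_5 = 5 · 43 = 215.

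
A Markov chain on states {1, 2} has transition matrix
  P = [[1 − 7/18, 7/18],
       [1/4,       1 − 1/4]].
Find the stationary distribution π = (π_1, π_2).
π_1 = 9/23, π_2 = 14/23

Solve πP = π with π_1 + π_2 = 1. From πP = π: π_1 · (1 − 7/18) + π_2 · 1/4 = π_1 ⇒ π_2 · 1/4 = π_1 · 7/18 ⇒ π_2/π_1 = (7/18)/(1/4) = 14/9. Together with π_1 + π_2 = 1:
  π_1 = (1/4)/(7/18 + 1/4) = (1/4)/(23/36) = 9/23,
  π_2 = (7/18)/(7/18 + 1/4) = (7/18)/(23/36) = 14/23.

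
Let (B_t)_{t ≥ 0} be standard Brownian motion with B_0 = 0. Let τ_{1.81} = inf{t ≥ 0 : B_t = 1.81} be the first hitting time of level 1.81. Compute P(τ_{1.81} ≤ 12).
P(τ_{1.81} ≤ 12) = 2(1 − Φ(1.81/√12)) = 2(1 − Φ(0.5225)) ≈ 0.6013

By the reflection principle for standard BM, P(τ_b ≤ t) = 2 · P(B_t ≥ b). Since B_t ~ N(0, t), P(B_t ≥ 1.81) = 1 − Φ(1.81/√t) = 1 − Φ(1.81/√12) = 1 − Φ(0.5225) ≈ 0.30066. Doubling: P(τ_{1.81} ≤ 12) ≈ 2 · 0.30066 = 0.60132 ≈ 0.6013.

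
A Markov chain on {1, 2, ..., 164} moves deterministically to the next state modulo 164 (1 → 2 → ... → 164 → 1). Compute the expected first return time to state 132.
E[T_132 | X_0 = 132] = 164

The chain cycles deterministically, so starting at state 132 it returns in exactly 164 steps. Equivalently, the stationary distribution is uniform π_j = 1/164 for every state j, so by Kac's formula E[T_132] = 1/π_132 = 164.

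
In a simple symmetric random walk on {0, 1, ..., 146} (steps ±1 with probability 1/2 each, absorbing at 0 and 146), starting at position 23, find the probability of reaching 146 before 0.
P(hit 146 before 0) = 23/146

Let u_k = P(hit 146 before 0 | start at k). Then u_0 = 0, u_146 = 1, and u_k = u_{k-1}/2 + u_{k+1}/2 for 1 ≤ k ≤ 145. This harmonic recurrence is solved by u_k = k/146, giving u_23 = 23/146.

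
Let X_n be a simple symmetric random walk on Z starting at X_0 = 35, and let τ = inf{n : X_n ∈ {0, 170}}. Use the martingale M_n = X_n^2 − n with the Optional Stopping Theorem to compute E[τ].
E[τ] = 4725

M_n = X_n^2 − n is a martingale (since E[X_{n+1}^2 | F_n] = X_n^2 + 1). By OST (τ has finite mean in a bounded region), E[M_τ] = E[M_0] = X_0^2 − 0 = 35^2 = 1225. Also E[M_τ] = E[X_τ^2] − E[τ]. The walk exits at 0 or 170, with P(hit 170 first) = 35/170, so E[X_τ^2] = 170^2 · 35/170 + 0 = 5950. Thus E[τ] = E[X_τ^2] − E[M_τ] = 5950 − 1225 = 4725 = 35(170 − 35) = 4725.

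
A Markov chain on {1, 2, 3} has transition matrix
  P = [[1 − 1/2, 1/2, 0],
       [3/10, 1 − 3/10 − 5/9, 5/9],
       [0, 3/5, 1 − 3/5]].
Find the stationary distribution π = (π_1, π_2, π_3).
π = (81/341, 135/341, 125/341)

This is a birth-death chain on three states, which satisfies detailed balance: π_1 · P_{12} = π_2 · P_{21} and π_2 · P_{23} = π_3 · P_{32}.
From π_1 · 1/2 = π_2 · 3/10: π_2/π_1 = (1/2)/(3/10) = 5/3.
From π_2 · 5/9 = π_3 · 3/5: π_3/π_2 = (5/9)/(3/5) = 25/27.
Take π_1 proportional to 1; then unnormalized π = (1, 5/3, 125/81). Normalize by dividing by the sum 341/81:
  π = (81/341, 135/341, 125/341).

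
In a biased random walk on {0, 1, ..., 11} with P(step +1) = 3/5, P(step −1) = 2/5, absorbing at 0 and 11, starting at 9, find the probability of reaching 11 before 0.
P(hit 11 before 0) = (1 − (2/3)^9) / (1 − (2/3)^11) = 172539/175099

Let u_k denote P(reach 11 before 0 | start at k). Boundary: u_0 = 0, u_11 = 1. Recurrence: u_k = 3/5·u_{k+1} + 2/5·u_{k-1} for 1 ≤ k ≤ 10. Try u_k = A + B·r^k with r = q/p = (2/5)/(3/5) = 2/3. Substitution satisfies the recurrence; boundary conditions give:
  u_k = (1 − r^k) / (1 − r^N) = (1 − (2/3)^9) / (1 − (2/3)^11) = 172539/175099.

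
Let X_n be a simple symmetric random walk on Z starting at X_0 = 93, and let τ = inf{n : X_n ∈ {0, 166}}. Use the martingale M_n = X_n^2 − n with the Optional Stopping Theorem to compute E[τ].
E[τ] = 6789

M_n = X_n^2 − n is a martingale (since E[X_{n+1}^2 | F_n] = X_n^2 + 1). By OST (τ has finite mean in a bounded region), E[M_τ] = E[M_0] = X_0^2 − 0 = 93^2 = 8649. Also E[M_τ] = E[X_τ^2] − E[τ]. The walk exits at 0 or 166, with P(hit 166 first) = 93/166, so E[X_τ^2] = 166^2 · 93/166 + 0 = 15438. Thus E[τ] = E[X_τ^2] − E[M_τ] = 15438 − 8649 = 6789 = 93(166 − 93) = 6789.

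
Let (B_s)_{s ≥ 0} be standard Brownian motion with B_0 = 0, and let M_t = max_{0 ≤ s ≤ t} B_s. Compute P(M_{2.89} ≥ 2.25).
P(M_{2.89} ≥ 2.25) = 2·P(B_{2.89} ≥ 2.25) = 2(1 − Φ(2.25/√2.89)) ≈ 0.1857

By the reflection principle for Brownian motion, P(M_t ≥ a) = 2 · P(B_t ≥ a) for a ≥ 0. Since B_t ~ N(0, t), P(B_t ≥ 2.25) = 1 − Φ(2.25/√t) = 1 − Φ(2.25/√2.89) = 1 − Φ(1.3235). So
  P(M_{2.89} ≥ 2.25) = 2(1 − Φ(1.3235)) ≈ 0.1857.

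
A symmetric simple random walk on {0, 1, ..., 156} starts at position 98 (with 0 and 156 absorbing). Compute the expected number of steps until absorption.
E[τ | X_0 = 98] = 5684

Let v_k = E[τ | X_0 = k]. Boundary: v_0 = v_156 = 0. Recurrence: v_k = 1 + (v_{k-1} + v_{k+1})/2 for 1 ≤ k ≤ 155. The particular solution to v_k − (v_{k-1} + v_{k+1})/2 = 1 is v_k = −k^2. Adding homogeneous solution A + B k and matching boundaries gives v_k = k (156 − k). Substituting k = 98: v_98 = 98 · 58 = 5684.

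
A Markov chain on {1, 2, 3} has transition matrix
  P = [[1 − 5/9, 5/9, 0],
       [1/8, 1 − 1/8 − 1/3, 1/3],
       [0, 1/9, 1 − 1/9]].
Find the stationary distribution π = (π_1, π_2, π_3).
π = (9/169, 40/169, 120/169)

This is a birth-death chain on three states, which satisfies detailed balance: π_1 · P_{12} = π_2 · P_{21} and π_2 · P_{23} = π_3 · P_{32}.
From π_1 · 5/9 = π_2 · 1/8: π_2/π_1 = (5/9)/(1/8) = 40/9.
From π_2 · 1/3 = π_3 · 1/9: π_3/π_2 = (1/3)/(1/9) = 3.
Take π_1 proportional to 1; then unnormalized π = (1, 40/9, 40/3). Normalize by dividing by the sum 169/9:
  π = (9/169, 40/169, 120/169).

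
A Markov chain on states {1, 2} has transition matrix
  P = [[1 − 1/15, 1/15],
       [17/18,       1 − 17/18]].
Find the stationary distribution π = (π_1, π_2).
π_1 = 85/91, π_2 = 6/91

Solve πP = π with π_1 + π_2 = 1. From πP = π: π_1 · (1 − 1/15) + π_2 · 17/18 = π_1 ⇒ π_2 · 17/18 = π_1 · 1/15 ⇒ π_2/π_1 = (1/15)/(17/18) = 6/85. Together with π_1 + π_2 = 1:
  π_1 = (17/18)/(1/15 + 17/18) = (17/18)/(91/90) = 85/91,
  π_2 = (1/15)/(1/15 + 17/18) = (1/15)/(91/90) = 6/91.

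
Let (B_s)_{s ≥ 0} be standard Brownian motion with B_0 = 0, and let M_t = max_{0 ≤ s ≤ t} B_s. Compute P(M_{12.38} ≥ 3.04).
P(M_{12.38} ≥ 3.04) = 2·P(B_{12.38} ≥ 3.04) = 2(1 − Φ(3.04/√12.38)) ≈ 0.3876

By the reflection principle for Brownian motion, P(M_t ≥ a) = 2 · P(B_t ≥ a) for a ≥ 0. Since B_t ~ N(0, t), P(B_t ≥ 3.04) = 1 − Φ(3.04/√t) = 1 − Φ(3.04/√12.38) = 1 − Φ(0.8640). So
  P(M_{12.38} ≥ 3.04) = 2(1 − Φ(0.8640)) ≈ 0.3876.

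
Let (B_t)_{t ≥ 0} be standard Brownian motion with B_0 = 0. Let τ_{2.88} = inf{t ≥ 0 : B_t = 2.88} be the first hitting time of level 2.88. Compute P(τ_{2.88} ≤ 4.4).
P(τ_{2.88} ≤ 4.4) = 2(1 − Φ(2.88/√4.4)) = 2(1 − Φ(1.3730)) ≈ 0.1698

By the reflection principle for standard BM, P(τ_b ≤ t) = 2 · P(B_t ≥ b). Since B_t ~ N(0, t), P(B_t ≥ 2.88) = 1 − Φ(2.88/√t) = 1 − Φ(2.88/√4.4) = 1 − Φ(1.3730) ≈ 0.08488. Doubling: P(τ_{2.88} ≤ 4.4) ≈ 2 · 0.08488 = 0.16976 ≈ 0.1698.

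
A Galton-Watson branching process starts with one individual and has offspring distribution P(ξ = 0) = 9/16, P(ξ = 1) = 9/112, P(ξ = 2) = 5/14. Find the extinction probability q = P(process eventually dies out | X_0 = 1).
q = 1

Mean offspring μ = 0·9/16 + 1·9/112 + 2·5/14 = 89/112 ≤ 1. For μ ≤ 1 with offspring not concentrated at 1, the Galton-Watson process goes extinct almost surely, so q = 1.
(Algebraic check: The pgf is f(s) = 9/16 + 9/112·s + 5/14·s². The extinction probability q is the smallest fixed point of f in [0, 1]. Setting s = f(s):
  5/14·s² + (9/112 − 1)·s + 9/16 = 0
  5/14·s² − (9/16 + 5/14)·s + 9/16 = 0
which factors as (s − 1)·(5/14·s − 9/16) = 0, giving roots s = 1 and s = (9/16)/(5/14) = 63/40. Since 63/40 ≥ 1, the smallest root in [0, 1] is s = 1.)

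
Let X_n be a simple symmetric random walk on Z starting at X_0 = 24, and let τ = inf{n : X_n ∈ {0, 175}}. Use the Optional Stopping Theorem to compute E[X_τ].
E[X_τ] = 24

X_n is a martingale and τ is a bounded-mean stopping time (indeed τ is finite a.s. with bounded expectation since the walk is in a bounded region). By the OST, E[X_τ] = E[X_0] = 24. Equivalently: E[X_τ] = 175 · P(hit 175 first) + 0 · P(hit 0 first) = 175 · (24/175) = 24.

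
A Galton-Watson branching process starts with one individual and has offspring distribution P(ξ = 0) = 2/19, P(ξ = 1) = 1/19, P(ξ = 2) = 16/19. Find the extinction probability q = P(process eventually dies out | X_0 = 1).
q = 1/8

The pgf is f(s) = 2/19 + 1/19·s + 16/19·s². The extinction probability q is the smallest fixed point of f in [0, 1]. Setting s = f(s):
  16/19·s² + (1/19 − 1)·s + 2/19 = 0
  16/19·s² − (2/19 + 16/19)·s + 2/19 = 0
which factors as (s − 1)·(16/19·s − 2/19) = 0, giving roots s = 1 and s = (2/19)/(16/19) = 1/8.
Mean offspring μ = 1/19 + 2·16/19 = 33/19 > 1 (supercritical), so q < 1. The extinction probability is the smaller root: q = (2/19)/(16/19) = 1/8.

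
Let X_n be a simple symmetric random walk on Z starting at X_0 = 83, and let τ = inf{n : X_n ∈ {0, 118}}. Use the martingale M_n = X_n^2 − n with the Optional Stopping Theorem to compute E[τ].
E[τ] = 2905

M_n = X_n^2 − n is a martingale (since E[X_{n+1}^2 | F_n] = X_n^2 + 1). By OST (τ has finite mean in a bounded region), E[M_τ] = E[M_0] = X_0^2 − 0 = 83^2 = 6889. Also E[M_τ] = E[X_τ^2] − E[τ]. The walk exits at 0 or 118, with P(hit 118 first) = 83/118, so E[X_τ^2] = 118^2 · 83/118 + 0 = 9794. Thus E[τ] = E[X_τ^2] − E[M_τ] = 9794 − 6889 = 2905 = 83(118 − 83) = 2905.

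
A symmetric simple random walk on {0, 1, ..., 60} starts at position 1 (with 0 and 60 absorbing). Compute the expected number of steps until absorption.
E[τ | X_0 = 1] = 59

Let v_k = E[τ | X_0 = k]. Boundary: v_0 = v_60 = 0. Recurrence: v_k = 1 + (v_{k-1} + v_{k+1})/2 for 1 ≤ k ≤ 59. The particular solution to v_k − (v_{k-1} + v_{k+1})/2 = 1 is v_k = −k^2. Adding homogeneous solution A + B k and matching boundaries gives v_k = k (60 − k). Substituting k = 1: v_1 = 1 · 59 = 59.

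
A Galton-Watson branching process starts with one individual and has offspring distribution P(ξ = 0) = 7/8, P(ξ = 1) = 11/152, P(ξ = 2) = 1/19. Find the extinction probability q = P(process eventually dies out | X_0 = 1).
q = 1

Mean offspring μ = 0·7/8 + 1·11/152 + 2·1/19 = 27/152 ≤ 1. For μ ≤ 1 with offspring not concentrated at 1, the Galton-Watson process goes extinct almost surely, so q = 1.
(Algebraic check: The pgf is f(s) = 7/8 + 11/152·s + 1/19·s². The extinction probability q is the smallest fixed point of f in [0, 1]. Setting s = f(s):
  1/19·s² + (11/152 − 1)·s + 7/8 = 0
  1/19·s² − (7/8 + 1/19)·s + 7/8 = 0
which factors as (s − 1)·(1/19·s − 7/8) = 0, giving roots s = 1 and s = (7/8)/(1/19) = 133/8. Since 133/8 ≥ 1, the smallest root in [0, 1] is s = 1.)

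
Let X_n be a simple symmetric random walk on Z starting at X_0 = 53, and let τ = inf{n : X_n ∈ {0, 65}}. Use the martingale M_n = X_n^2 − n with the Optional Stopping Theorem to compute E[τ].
E[τ] = 636

M_n = X_n^2 − n is a martingale (since E[X_{n+1}^2 | F_n] = X_n^2 + 1). By OST (τ has finite mean in a bounded region), E[M_τ] = E[M_0] = X_0^2 − 0 = 53^2 = 2809. Also E[M_τ] = E[X_τ^2] − E[τ]. The walk exits at 0 or 65, with P(hit 65 first) = 53/65, so E[X_τ^2] = 65^2 · 53/65 + 0 = 3445. Thus E[τ] = E[X_τ^2] − E[M_τ] = 3445 − 2809 = 636 = 53(65 − 53) = 636.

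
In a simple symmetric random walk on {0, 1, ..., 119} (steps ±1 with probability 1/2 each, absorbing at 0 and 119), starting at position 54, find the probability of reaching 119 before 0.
P(hit 119 before 0) = 54/119

Let u_k = P(hit 119 before 0 | start at k). Then u_0 = 0, u_119 = 1, and u_k = u_{k-1}/2 + u_{k+1}/2 for 1 ≤ k ≤ 118. This harmonic recurrence is solved by u_k = k/119, giving u_54 = 54/119.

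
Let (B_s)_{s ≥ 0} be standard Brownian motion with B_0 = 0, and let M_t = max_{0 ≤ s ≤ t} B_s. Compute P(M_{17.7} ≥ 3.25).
P(M_{17.7} ≥ 3.25) = 2·P(B_{17.7} ≥ 3.25) = 2(1 − Φ(3.25/√17.7)) ≈ 0.4398

By the reflection principle for Brownian motion, P(M_t ≥ a) = 2 · P(B_t ≥ a) for a ≥ 0. Since B_t ~ N(0, t), P(B_t ≥ 3.25) = 1 − Φ(3.25/√t) = 1 − Φ(3.25/√17.7) = 1 − Φ(0.7725). So
  P(M_{17.7} ≥ 3.25) = 2(1 − Φ(0.7725)) ≈ 0.4398.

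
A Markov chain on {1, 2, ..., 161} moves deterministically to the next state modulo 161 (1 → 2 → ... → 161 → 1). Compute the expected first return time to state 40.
E[T_40 | X_0 = 40] = 161

The chain cycles deterministically, so starting at state 40 it returns in exactly 161 steps. Equivalently, the stationary distribution is uniform π_j = 1/161 for every state j, so by Kac's formula E[T_40] = 1/π_40 = 161.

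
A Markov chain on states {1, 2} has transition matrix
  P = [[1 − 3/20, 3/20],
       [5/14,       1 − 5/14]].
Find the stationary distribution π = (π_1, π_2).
π_1 = 50/71, π_2 = 21/71

Solve πP = π with π_1 + π_2 = 1. From πP = π: π_1 · (1 − 3/20) + π_2 · 5/14 = π_1 ⇒ π_2 · 5/14 = π_1 · 3/20 ⇒ π_2/π_1 = (3/20)/(5/14) = 21/50. Together with π_1 + π_2 = 1:
  π_1 = (5/14)/(3/20 + 5/14) = (5/14)/(71/140) = 50/71,
  π_2 = (3/20)/(3/20 + 5/14) = (3/20)/(71/140) = 21/71.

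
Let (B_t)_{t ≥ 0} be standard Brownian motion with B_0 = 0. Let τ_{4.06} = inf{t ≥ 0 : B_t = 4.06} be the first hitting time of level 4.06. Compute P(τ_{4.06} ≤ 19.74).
P(τ_{4.06} ≤ 19.74) = 2(1 − Φ(4.06/√19.74)) = 2(1 − Φ(0.9138)) ≈ 0.3608

By the reflection principle for standard BM, P(τ_b ≤ t) = 2 · P(B_t ≥ b). Since B_t ~ N(0, t), P(B_t ≥ 4.06) = 1 − Φ(4.06/√t) = 1 − Φ(4.06/√19.74) = 1 − Φ(0.9138) ≈ 0.18041. Doubling: P(τ_{4.06} ≤ 19.74) ≈ 2 · 0.18041 = 0.36082 ≈ 0.3608.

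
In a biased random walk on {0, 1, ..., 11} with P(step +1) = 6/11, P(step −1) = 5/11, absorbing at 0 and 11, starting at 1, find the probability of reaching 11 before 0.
P(hit 11 before 0) = (1 − (5/6)^1) / (1 − (5/6)^11) = 60466176/313968931

Let u_k denote P(reach 11 before 0 | start at k). Boundary: u_0 = 0, u_11 = 1. Recurrence: u_k = 6/11·u_{k+1} + 5/11·u_{k-1} for 1 ≤ k ≤ 10. Try u_k = A + B·r^k with r = q/p = (5/11)/(6/11) = 5/6. Substitution satisfies the recurrence; boundary conditions give:
  u_k = (1 − r^k) / (1 − r^N) = (1 − (5/6)^1) / (1 − (5/6)^11) = 60466176/313968931.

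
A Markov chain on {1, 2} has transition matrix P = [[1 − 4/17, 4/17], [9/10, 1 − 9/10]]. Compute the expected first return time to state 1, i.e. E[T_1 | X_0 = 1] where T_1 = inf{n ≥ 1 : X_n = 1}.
E[T_1 | X_0 = 1] = 1/π_1 = 193/153

For an irreducible recurrent Markov chain with stationary distribution π, E[T_i | X_0 = i] = 1/π_i (Kac's formula). Here π_1 = (9/10)/(4/17 + 9/10) = (9/10)/(193/170) = 153/193, so E[T_1 | X_0 = 1] = 1/π_1 = (4/17 + 9/10)/(9/10) = (193/170)/(9/10) = 193/153.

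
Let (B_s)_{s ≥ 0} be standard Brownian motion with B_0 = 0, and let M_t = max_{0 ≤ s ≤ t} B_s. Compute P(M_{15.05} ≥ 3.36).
P(M_{15.05} ≥ 3.36) = 2·P(B_{15.05} ≥ 3.36) = 2(1 − Φ(3.36/√15.05)) ≈ 0.3864

By the reflection principle for Brownian motion, P(M_t ≥ a) = 2 · P(B_t ≥ a) for a ≥ 0. Since B_t ~ N(0, t), P(B_t ≥ 3.36) = 1 − Φ(3.36/√t) = 1 − Φ(3.36/√15.05) = 1 − Φ(0.8661). So
  P(M_{15.05} ≥ 3.36) = 2(1 − Φ(0.8661)) ≈ 0.3864.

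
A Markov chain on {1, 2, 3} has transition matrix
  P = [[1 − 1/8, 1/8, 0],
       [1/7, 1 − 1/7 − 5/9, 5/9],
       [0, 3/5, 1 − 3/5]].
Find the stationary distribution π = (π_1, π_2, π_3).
π = (54/145, 189/580, 35/116)

This is a birth-death chain on three states, which satisfies detailed balance: π_1 · P_{12} = π_2 · P_{21} and π_2 · P_{23} = π_3 · P_{32}.
From π_1 · 1/8 = π_2 · 1/7: π_2/π_1 = (1/8)/(1/7) = 7/8.
From π_2 · 5/9 = π_3 · 3/5: π_3/π_2 = (5/9)/(3/5) = 25/27.
Take π_1 proportional to 1; then unnormalized π = (1, 7/8, 175/216). Normalize by dividing by the sum 145/54:
  π = (54/145, 189/580, 35/116).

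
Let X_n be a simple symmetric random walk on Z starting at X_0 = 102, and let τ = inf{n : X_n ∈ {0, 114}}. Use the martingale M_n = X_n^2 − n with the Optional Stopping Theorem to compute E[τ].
E[τ] = 1224

M_n = X_n^2 − n is a martingale (since E[X_{n+1}^2 | F_n] = X_n^2 + 1). By OST (τ has finite mean in a bounded region), E[M_τ] = E[M_0] = X_0^2 − 0 = 102^2 = 10404. Also E[M_τ] = E[X_τ^2] − E[τ]. The walk exits at 0 or 114, with P(hit 114 first) = 102/114, so E[X_τ^2] = 114^2 · 102/114 + 0 = 11628. Thus E[τ] = E[X_τ^2] − E[M_τ] = 11628 − 10404 = 1224 = 102(114 − 102) = 1224.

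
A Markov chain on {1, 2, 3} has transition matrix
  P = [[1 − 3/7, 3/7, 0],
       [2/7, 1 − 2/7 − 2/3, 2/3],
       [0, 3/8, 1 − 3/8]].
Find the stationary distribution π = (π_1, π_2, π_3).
π = (6/31, 9/31, 16/31)

This is a birth-death chain on three states, which satisfies detailed balance: π_1 · P_{12} = π_2 · P_{21} and π_2 · P_{23} = π_3 · P_{32}.
From π_1 · 3/7 = π_2 · 2/7: π_2/π_1 = (3/7)/(2/7) = 3/2.
From π_2 · 2/3 = π_3 · 3/8: π_3/π_2 = (2/3)/(3/8) = 16/9.
Take π_1 proportional to 1; then unnormalized π = (1, 3/2, 8/3). Normalize by dividing by the sum 31/6:
  π = (6/31, 9/31, 16/31).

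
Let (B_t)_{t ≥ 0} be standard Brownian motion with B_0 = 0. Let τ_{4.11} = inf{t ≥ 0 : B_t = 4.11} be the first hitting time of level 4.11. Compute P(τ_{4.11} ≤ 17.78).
P(τ_{4.11} ≤ 17.78) = 2(1 − Φ(4.11/√17.78)) = 2(1 − Φ(0.9747)) ≈ 0.3297

By the reflection principle for standard BM, P(τ_b ≤ t) = 2 · P(B_t ≥ b). Since B_t ~ N(0, t), P(B_t ≥ 4.11) = 1 − Φ(4.11/√t) = 1 − Φ(4.11/√17.78) = 1 − Φ(0.9747) ≈ 0.16485. Doubling: P(τ_{4.11} ≤ 17.78) ≈ 2 · 0.16485 = 0.32970 ≈ 0.3297.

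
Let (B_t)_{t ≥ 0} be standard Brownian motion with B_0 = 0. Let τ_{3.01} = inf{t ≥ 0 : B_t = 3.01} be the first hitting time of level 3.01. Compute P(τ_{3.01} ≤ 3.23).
P(τ_{3.01} ≤ 3.23) = 2(1 − Φ(3.01/√3.23)) = 2(1 − Φ(1.6748)) ≈ 0.0940

By the reflection principle for standard BM, P(τ_b ≤ t) = 2 · P(B_t ≥ b). Since B_t ~ N(0, t), P(B_t ≥ 3.01) = 1 − Φ(3.01/√t) = 1 − Φ(3.01/√3.23) = 1 − Φ(1.6748) ≈ 0.04699. Doubling: P(τ_{3.01} ≤ 3.23) ≈ 2 · 0.04699 = 0.09398 ≈ 0.0940.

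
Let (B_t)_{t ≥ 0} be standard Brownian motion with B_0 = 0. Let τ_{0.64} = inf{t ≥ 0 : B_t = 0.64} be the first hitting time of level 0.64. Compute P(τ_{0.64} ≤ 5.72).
P(τ_{0.64} ≤ 5.72) = 2(1 − Φ(0.64/√5.72)) = 2(1 − Φ(0.2676)) ≈ 0.7890

By the reflection principle for standard BM, P(τ_b ≤ t) = 2 · P(B_t ≥ b). Since B_t ~ N(0, t), P(B_t ≥ 0.64) = 1 − Φ(0.64/√t) = 1 − Φ(0.64/√5.72) = 1 − Φ(0.2676) ≈ 0.39450. Doubling: P(τ_{0.64} ≤ 5.72) ≈ 2 · 0.39450 = 0.78900 ≈ 0.7890.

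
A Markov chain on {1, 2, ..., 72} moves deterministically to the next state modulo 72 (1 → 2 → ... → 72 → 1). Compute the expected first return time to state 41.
E[T_41 | X_0 = 41] = 72

The chain cycles deterministically, so starting at state 41 it returns in exactly 72 steps. Equivalently, the stationary distribution is uniform π_j = 1/72 for every state j, so by Kac's formula E[T_41] = 1/π_41 = 72.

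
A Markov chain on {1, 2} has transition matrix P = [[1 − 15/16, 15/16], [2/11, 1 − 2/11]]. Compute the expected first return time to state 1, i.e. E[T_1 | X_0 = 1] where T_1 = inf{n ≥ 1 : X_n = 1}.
E[T_1 | X_0 = 1] = 1/π_1 = 197/32

For an irreducible recurrent Markov chain with stationary distribution π, E[T_i | X_0 = i] = 1/π_i (Kac's formula). Here π_1 = (2/11)/(15/16 + 2/11) = (2/11)/(197/176) = 32/197, so E[T_1 | X_0 = 1] = 1/π_1 = (15/16 + 2/11)/(2/11) = (197/176)/(2/11) = 197/32.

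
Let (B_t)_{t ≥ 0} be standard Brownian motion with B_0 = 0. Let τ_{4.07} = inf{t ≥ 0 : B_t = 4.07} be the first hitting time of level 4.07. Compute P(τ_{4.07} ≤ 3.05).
P(τ_{4.07} ≤ 3.05) = 2(1 − Φ(4.07/√3.05)) = 2(1 − Φ(2.3305)) ≈ 0.0198

By the reflection principle for standard BM, P(τ_b ≤ t) = 2 · P(B_t ≥ b). Since B_t ~ N(0, t), P(B_t ≥ 4.07) = 1 − Φ(4.07/√t) = 1 − Φ(4.07/√3.05) = 1 − Φ(2.3305) ≈ 0.00989. Doubling: P(τ_{4.07} ≤ 3.05) ≈ 2 · 0.00989 = 0.01978 ≈ 0.0198.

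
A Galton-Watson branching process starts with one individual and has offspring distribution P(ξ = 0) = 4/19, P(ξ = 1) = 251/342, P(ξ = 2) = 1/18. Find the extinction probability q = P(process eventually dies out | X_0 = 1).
q = 1

Mean offspring μ = 0·4/19 + 1·251/342 + 2·1/18 = 289/342 ≤ 1. For μ ≤ 1 with offspring not concentrated at 1, the Galton-Watson process goes extinct almost surely, so q = 1.
(Algebraic check: The pgf is f(s) = 4/19 + 251/342·s + 1/18·s². The extinction probability q is the smallest fixed point of f in [0, 1]. Setting s = f(s):
  1/18·s² + (251/342 − 1)·s + 4/19 = 0
  1/18·s² − (4/19 + 1/18)·s + 4/19 = 0
which factors as (s − 1)·(1/18·s − 4/19) = 0, giving roots s = 1 and s = (4/19)/(1/18) = 72/19. Since 72/19 ≥ 1, the smallest root in [0, 1] is s = 1.)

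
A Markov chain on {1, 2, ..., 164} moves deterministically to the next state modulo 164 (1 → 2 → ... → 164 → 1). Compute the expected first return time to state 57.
E[T_57 | X_0 = 57] = 164

The chain cycles deterministically, so starting at state 57 it returns in exactly 164 steps. Equivalently, the stationary distribution is uniform π_j = 1/164 for every state j, so by Kac's formula E[T_57] = 1/π_57 = 164.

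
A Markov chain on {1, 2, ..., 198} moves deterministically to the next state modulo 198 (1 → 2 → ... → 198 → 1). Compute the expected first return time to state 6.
E[T_6 | X_0 = 6] = 198

The chain cycles deterministically, so starting at state 6 it returns in exactly 198 steps. Equivalently, the stationary distribution is uniform π_j = 1/198 for every state j, so by Kac's formula E[T_6] = 1/π_6 = 198.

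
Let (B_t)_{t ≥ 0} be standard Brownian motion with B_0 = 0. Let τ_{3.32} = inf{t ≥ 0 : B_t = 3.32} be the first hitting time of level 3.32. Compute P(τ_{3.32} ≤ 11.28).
P(τ_{3.32} ≤ 11.28) = 2(1 − Φ(3.32/√11.28)) = 2(1 − Φ(0.9885)) ≈ 0.3229

By the reflection principle for standard BM, P(τ_b ≤ t) = 2 · P(B_t ≥ b). Since B_t ~ N(0, t), P(B_t ≥ 3.32) = 1 − Φ(3.32/√t) = 1 − Φ(3.32/√11.28) = 1 − Φ(0.9885) ≈ 0.16145. Doubling: P(τ_{3.32} ≤ 11.28) ≈ 2 · 0.16145 = 0.32290 ≈ 0.3229.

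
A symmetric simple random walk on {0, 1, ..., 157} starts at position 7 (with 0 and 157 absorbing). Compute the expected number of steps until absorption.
E[τ | X_0 = 7] = 1050

Let v_k = E[τ | X_0 = k]. Boundary: v_0 = v_157 = 0. Recurrence: v_k = 1 + (v_{k-1} + v_{k+1})/2 for 1 ≤ k ≤ 156. The particular solution to v_k − (v_{k-1} + v_{k+1})/2 = 1 is v_k = −k^2. Adding homogeneous solution A + B k and matching boundaries gives v_k = k (157 − k). Substituting k = 7: v_7 = 7 · 150 = 1050.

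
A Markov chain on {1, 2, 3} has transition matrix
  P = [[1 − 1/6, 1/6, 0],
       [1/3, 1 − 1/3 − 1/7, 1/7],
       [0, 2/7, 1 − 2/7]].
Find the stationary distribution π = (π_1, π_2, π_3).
π = (4/7, 2/7, 1/7)

This is a birth-death chain on three states, which satisfies detailed balance: π_1 · P_{12} = π_2 · P_{21} and π_2 · P_{23} = π_3 · P_{32}.
From π_1 · 1/6 = π_2 · 1/3: π_2/π_1 = (1/6)/(1/3) = 1/2.
From π_2 · 1/7 = π_3 · 2/7: π_3/π_2 = (1/7)/(2/7) = 1/2.
Take π_1 proportional to 1; then unnormalized π = (1, 1/2, 1/4). Normalize by dividing by the sum 7/4:
  π = (4/7, 2/7, 1/7).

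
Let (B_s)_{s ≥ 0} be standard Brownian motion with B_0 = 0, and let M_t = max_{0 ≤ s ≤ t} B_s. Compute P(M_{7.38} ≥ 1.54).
P(M_{7.38} ≥ 1.54) = 2·P(B_{7.38} ≥ 1.54) = 2(1 − Φ(1.54/√7.38)) ≈ 0.5708

By the reflection principle for Brownian motion, P(M_t ≥ a) = 2 · P(B_t ≥ a) for a ≥ 0. Since B_t ~ N(0, t), P(B_t ≥ 1.54) = 1 − Φ(1.54/√t) = 1 − Φ(1.54/√7.38) = 1 − Φ(0.5669). So
  P(M_{7.38} ≥ 1.54) = 2(1 − Φ(0.5669)) ≈ 0.5708.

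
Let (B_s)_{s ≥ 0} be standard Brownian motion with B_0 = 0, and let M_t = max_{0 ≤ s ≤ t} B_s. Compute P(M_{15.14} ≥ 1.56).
P(M_{15.14} ≥ 1.56) = 2·P(B_{15.14} ≥ 1.56) = 2(1 − Φ(1.56/√15.14)) ≈ 0.6885

By the reflection principle for Brownian motion, P(M_t ≥ a) = 2 · P(B_t ≥ a) for a ≥ 0. Since B_t ~ N(0, t), P(B_t ≥ 1.56) = 1 − Φ(1.56/√t) = 1 − Φ(1.56/√15.14) = 1 − Φ(0.4009). So
  P(M_{15.14} ≥ 1.56) = 2(1 − Φ(0.4009)) ≈ 0.6885.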